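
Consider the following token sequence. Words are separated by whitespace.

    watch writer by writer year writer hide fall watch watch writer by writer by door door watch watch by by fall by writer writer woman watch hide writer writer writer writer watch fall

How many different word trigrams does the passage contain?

33 tokens → 31 trigram windows in total.
Repeated trigrams (each contributes count−1 duplicates):
  watch writer by: 2
  writer by writer: 2
  writer writer writer: 2
3 duplicate windows → 31 − 3 = 28 distinct.

28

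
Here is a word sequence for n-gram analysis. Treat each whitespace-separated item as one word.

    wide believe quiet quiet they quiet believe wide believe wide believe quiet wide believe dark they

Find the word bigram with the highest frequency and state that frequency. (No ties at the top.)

Bigram frequencies (highest first):
  wide believe: 4
  believe quiet: 2
  believe wide: 2
  quiet quiet: 1
  quiet they: 1
  they quiet: 1
  … (4 more, each ≤ 1)

"wide believe", 4 times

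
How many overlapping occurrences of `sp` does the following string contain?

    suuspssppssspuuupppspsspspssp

Sliding a length-2 window over the 29 characters (28 positions):
  position 4–5: sp
  position 7–8: sp
  position 12–13: sp
  position 20–21: sp
  position 23–24: sp
  position 25–26: sp
  position 28–29: sp

7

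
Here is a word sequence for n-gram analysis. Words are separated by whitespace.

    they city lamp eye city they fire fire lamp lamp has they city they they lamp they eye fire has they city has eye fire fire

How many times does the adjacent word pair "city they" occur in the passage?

Scanning the 25 overlapping bigram windows for "city they":
  position 5–6: city they
  position 13–14: city they

2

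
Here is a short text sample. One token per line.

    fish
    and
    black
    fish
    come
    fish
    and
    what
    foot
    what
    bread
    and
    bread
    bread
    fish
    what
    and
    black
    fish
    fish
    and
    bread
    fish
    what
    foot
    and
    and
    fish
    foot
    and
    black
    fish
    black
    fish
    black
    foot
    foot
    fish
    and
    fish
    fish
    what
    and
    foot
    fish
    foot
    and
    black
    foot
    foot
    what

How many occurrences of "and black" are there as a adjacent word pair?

4

Scanning the 50 overlapping bigram windows for "and black":
  position 2–3: and black
  position 17–18: and black
  position 30–31: and black
  position 47–48: and black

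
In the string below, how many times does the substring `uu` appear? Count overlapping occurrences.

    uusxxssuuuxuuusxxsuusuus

7

Sliding a length-2 window over the 24 characters (23 positions):
  position 1–2: uu
  position 8–9: uu
  position 9–10: uu
  position 12–13: uu
  position 13–14: uu
  position 19–20: uu
  position 22–23: uu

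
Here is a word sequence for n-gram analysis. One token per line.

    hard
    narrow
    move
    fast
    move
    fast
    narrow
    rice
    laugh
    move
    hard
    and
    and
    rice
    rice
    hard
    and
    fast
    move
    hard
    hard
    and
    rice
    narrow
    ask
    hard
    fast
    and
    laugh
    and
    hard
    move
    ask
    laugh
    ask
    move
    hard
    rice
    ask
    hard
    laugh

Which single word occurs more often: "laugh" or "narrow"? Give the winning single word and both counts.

"laugh": 4 occurrences
"narrow": 3 occurrences

"laugh" (4 vs 3)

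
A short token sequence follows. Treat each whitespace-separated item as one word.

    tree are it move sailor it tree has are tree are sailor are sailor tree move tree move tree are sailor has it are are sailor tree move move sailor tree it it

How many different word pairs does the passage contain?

21

33 tokens → 32 bigram windows in total.
Repeated bigrams (each contributes count−1 duplicates):
  are sailor: 4
  sailor tree: 3
  tree are: 3
  tree move: 3
  move sailor: 2
  move tree: 2
11 duplicate windows → 32 − 11 = 21 distinct.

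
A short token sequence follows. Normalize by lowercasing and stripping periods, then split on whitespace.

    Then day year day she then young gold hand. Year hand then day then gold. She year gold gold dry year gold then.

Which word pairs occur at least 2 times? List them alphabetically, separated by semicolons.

Bigram counts meeting the condition (at least 2 times):
  then day: 2
  year gold: 2

then day; year gold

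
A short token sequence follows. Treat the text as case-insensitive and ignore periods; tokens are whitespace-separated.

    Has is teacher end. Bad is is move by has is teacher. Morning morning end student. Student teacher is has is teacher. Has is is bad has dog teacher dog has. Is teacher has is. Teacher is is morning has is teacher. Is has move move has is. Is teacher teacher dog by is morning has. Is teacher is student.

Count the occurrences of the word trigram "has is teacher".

7

Scanning the 58 overlapping trigram windows for "has is teacher":
  position 1–3: has is teacher
  position 10–12: has is teacher
  position 20–22: has is teacher
  position 31–33: has is teacher
  position 34–36: has is teacher
  position 40–42: has is teacher
  position 56–58: has is teacher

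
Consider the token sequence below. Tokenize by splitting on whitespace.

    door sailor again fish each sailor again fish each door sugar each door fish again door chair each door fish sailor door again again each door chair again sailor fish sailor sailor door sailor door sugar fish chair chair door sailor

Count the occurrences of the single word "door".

10

Scanning the 41 tokens for "door":
  position 1: door
  position 10: door
  position 13: door
  position 16: door
  position 19: door
  position 22: door
  position 26: door
  position 33: door
  position 35: door
  position 40: door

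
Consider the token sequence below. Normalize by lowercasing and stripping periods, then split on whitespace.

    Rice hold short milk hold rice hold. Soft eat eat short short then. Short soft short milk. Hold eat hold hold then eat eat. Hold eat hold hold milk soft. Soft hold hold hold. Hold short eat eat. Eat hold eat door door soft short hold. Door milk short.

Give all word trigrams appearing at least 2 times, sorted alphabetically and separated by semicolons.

Trigram counts meeting the condition (at least 2 times):
  eat eat hold: 2
  eat hold eat: 2
  eat hold hold: 2
  hold eat hold: 2
  hold hold hold: 2
  short milk hold: 2

eat eat hold; eat hold eat; eat hold hold; hold eat hold; hold hold hold; short milk hold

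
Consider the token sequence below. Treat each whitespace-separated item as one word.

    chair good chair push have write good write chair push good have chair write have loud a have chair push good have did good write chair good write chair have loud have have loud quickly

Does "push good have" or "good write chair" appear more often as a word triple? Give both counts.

"good write chair" (3 vs 2)

"push good have": 2 occurrences
"good write chair": 3 occurrences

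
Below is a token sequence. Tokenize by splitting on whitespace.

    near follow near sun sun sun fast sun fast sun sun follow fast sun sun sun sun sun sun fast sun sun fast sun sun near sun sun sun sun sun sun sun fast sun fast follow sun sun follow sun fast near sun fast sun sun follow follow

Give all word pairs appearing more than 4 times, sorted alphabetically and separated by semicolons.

fast sun; sun fast; sun sun

Bigram counts meeting the condition (more than 4 times):
  fast sun: 7
  sun fast: 8
  sun sun: 18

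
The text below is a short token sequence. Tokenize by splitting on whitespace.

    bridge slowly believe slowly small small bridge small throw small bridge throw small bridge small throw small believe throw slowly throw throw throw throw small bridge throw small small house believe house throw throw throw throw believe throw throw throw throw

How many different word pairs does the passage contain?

41 tokens → 40 bigram windows in total.
Repeated bigrams (each contributes count−1 duplicates):
  throw throw: 9
  throw small: 5
  small bridge: 4
  believe throw: 2
  bridge small: 2
  bridge throw: 2
  small small: 2
  small throw: 2
20 duplicate windows → 40 − 20 = 20 distinct.

20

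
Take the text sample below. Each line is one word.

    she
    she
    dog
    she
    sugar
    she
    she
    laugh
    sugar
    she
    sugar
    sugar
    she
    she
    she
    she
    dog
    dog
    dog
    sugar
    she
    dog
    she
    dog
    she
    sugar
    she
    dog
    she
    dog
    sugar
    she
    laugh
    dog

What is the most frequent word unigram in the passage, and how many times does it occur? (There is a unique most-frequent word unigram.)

Unigram frequencies (highest first):
  she: 16
  dog: 9
  sugar: 7
  laugh: 2

"she", 16 times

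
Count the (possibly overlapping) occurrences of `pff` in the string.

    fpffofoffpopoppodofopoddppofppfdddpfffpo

Sliding a length-3 window over the 40 characters (38 positions):
  position 2–4: pff
  position 35–37: pff

2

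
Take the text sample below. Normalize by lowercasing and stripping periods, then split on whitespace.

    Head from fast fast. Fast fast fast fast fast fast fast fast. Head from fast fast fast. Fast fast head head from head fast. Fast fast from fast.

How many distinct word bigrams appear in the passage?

28 tokens → 27 bigram windows in total.
Repeated bigrams (each contributes count−1 duplicates):
  fast fast: 15
  from fast: 3
  head from: 3
  fast head: 2
19 duplicate windows → 27 − 19 = 8 distinct.

8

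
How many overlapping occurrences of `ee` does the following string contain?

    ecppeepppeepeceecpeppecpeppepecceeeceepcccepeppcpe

Sliding a length-2 window over the 50 characters (49 positions):
  position 5–6: ee
  position 10–11: ee
  position 15–16: ee
  position 33–34: ee
  position 34–35: ee
  position 37–38: ee

6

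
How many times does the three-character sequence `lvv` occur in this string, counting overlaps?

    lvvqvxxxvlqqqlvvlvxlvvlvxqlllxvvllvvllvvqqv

5

Sliding a length-3 window over the 43 characters (41 positions):
  position 1–3: lvv
  position 14–16: lvv
  position 20–22: lvv
  position 34–36: lvv
  position 38–40: lvv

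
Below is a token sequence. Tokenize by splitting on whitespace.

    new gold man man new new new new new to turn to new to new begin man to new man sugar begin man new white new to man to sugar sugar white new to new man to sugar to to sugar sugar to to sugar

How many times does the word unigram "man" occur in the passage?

7

Scanning the 45 tokens for "man":
  position 3: man
  position 4: man
  position 17: man
  position 20: man
  position 23: man
  position 28: man
  position 36: man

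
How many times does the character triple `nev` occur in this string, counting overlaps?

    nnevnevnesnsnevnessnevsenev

5

Sliding a length-3 window over the 27 characters (25 positions):
  position 2–4: nev
  position 5–7: nev
  position 13–15: nev
  position 20–22: nev
  position 25–27: nev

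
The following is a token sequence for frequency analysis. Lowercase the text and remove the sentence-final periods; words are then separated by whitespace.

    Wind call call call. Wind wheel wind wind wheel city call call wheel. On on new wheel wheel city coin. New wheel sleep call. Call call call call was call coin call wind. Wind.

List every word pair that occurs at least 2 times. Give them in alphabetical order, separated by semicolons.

Bigram counts meeting the condition (at least 2 times):
  call call: 7
  call wind: 2
  new wheel: 2
  wheel city: 2
  wind wheel: 2
  wind wind: 2

call call; call wind; new wheel; wheel city; wind wheel; wind wind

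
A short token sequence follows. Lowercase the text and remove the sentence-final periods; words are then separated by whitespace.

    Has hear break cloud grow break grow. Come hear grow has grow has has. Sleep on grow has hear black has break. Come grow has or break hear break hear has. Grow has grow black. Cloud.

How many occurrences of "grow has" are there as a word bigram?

5

Scanning the 35 overlapping bigram windows for "grow has":
  position 10–11: grow has
  position 12–13: grow has
  position 17–18: grow has
  position 24–25: grow has
  position 32–33: grow has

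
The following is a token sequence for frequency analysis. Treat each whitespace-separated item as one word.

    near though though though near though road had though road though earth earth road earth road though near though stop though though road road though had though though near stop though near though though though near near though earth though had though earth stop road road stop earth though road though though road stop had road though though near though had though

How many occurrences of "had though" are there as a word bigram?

4

Scanning the 61 overlapping bigram windows for "had though":
  position 8–9: had though
  position 26–27: had though
  position 41–42: had though
  position 61–62: had though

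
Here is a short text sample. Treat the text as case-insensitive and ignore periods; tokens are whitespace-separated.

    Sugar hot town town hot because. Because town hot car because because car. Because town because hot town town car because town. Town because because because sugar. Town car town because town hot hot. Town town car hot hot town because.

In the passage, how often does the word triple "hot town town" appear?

3

Scanning the 39 overlapping trigram windows for "hot town town":
  position 2–4: hot town town
  position 17–19: hot town town
  position 34–36: hot town town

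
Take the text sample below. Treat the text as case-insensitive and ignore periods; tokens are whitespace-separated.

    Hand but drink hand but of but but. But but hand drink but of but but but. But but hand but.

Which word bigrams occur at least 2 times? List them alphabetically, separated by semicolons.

Bigram counts meeting the condition (at least 2 times):
  but but: 7
  but hand: 2
  but of: 2
  hand but: 3
  of but: 2

but but; but hand; but of; hand but; of but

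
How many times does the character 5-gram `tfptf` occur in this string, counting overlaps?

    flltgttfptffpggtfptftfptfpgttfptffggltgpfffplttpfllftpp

4

Sliding a length-5 window over the 55 characters (51 positions):
  position 7–11: tfptf
  position 16–20: tfptf
  position 21–25: tfptf
  position 29–33: tfptf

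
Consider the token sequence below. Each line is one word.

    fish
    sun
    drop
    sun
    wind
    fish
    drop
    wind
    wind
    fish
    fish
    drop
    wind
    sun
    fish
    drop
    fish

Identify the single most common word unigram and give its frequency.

Unigram frequencies (highest first):
  fish: 6
  drop: 4
  wind: 4
  sun: 3

"fish", 6 times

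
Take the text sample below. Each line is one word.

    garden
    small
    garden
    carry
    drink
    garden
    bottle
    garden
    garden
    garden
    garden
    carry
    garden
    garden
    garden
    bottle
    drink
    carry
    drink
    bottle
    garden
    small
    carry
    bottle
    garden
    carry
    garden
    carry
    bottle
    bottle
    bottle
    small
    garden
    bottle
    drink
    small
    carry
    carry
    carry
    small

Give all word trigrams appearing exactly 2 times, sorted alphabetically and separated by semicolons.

garden bottle drink; garden carry garden

Trigram counts meeting the condition (exactly 2 times):
  garden bottle drink: 2
  garden carry garden: 2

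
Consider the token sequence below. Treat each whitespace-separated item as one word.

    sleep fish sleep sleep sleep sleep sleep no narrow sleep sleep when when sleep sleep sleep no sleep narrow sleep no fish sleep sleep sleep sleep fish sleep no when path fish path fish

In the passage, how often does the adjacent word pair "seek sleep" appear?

Scanning the 33 overlapping bigram windows for "seek sleep":
  (none found)

0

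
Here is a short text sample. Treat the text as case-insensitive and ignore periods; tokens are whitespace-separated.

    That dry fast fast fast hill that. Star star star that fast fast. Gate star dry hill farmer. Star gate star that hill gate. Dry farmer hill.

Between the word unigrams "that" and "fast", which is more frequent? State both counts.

"that": 4 occurrences
"fast": 5 occurrences

"fast" (5 vs 4)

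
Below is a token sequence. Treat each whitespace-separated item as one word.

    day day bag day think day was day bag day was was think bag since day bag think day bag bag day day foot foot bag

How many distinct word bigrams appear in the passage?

26 tokens → 25 bigram windows in total.
Repeated bigrams (each contributes count−1 duplicates):
  day bag: 4
  bag day: 3
  day day: 2
  day was: 2
  think day: 2
8 duplicate windows → 25 − 8 = 17 distinct.

17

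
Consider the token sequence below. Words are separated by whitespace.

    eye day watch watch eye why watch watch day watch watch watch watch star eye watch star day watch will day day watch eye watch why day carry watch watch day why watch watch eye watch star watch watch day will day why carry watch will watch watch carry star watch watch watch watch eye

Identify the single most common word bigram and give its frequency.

Bigram frequencies (highest first):
  watch watch: 12
  day watch: 4
  watch eye: 4
  watch day: 3
  watch star: 3
  eye watch: 3
  … (19 more, each ≤ 2)

"watch watch", 12 times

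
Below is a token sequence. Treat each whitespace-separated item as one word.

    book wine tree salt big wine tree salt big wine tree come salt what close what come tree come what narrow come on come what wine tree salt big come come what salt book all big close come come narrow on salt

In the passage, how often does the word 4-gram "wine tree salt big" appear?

3

Scanning the 39 overlapping 4-gram windows for "wine tree salt big":
  position 2–5: wine tree salt big
  position 6–9: wine tree salt big
  position 26–29: wine tree salt big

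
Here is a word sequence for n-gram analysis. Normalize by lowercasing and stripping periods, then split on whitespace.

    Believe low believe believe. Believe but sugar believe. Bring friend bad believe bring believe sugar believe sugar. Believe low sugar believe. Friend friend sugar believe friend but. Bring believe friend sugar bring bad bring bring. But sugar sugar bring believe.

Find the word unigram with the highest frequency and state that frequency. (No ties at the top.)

Unigram frequencies (highest first):
  believe: 13
  sugar: 8
  bring: 7
  friend: 5
  but: 3
  low: 2
  … (1 more, each ≤ 2)

"believe", 13 times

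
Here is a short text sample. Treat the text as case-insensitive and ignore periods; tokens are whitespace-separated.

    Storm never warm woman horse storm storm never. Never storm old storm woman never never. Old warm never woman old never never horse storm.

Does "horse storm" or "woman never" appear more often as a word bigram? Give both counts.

"horse storm": 2 occurrences
"woman never": 1 occurrence

"horse storm" (2 vs 1)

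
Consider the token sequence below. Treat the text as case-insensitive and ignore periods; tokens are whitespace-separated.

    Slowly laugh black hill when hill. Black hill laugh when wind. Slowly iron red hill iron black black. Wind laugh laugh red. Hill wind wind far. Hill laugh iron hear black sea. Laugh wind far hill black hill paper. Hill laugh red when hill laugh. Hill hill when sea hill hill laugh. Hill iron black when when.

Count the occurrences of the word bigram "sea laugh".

1

Scanning the 56 overlapping bigram windows for "sea laugh":
  position 32–33: sea laugh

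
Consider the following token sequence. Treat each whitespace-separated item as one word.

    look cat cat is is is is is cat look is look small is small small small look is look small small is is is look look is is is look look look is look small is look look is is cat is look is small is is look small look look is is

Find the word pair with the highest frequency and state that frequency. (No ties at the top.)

"is is", 11 times

Bigram frequencies (highest first):
  is is: 11
  is look: 8
  look is: 7
  look look: 5
  look small: 4
  small is: 4
  … (8 more, each ≤ 3)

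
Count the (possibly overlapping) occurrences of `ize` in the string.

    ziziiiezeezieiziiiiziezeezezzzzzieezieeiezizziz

0

Sliding a length-3 window over the 47 characters (45 positions):
  (no match at any position)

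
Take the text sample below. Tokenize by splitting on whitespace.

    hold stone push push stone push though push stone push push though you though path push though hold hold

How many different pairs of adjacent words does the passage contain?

19 tokens → 18 bigram windows in total.
Repeated bigrams (each contributes count−1 duplicates):
  push though: 3
  stone push: 3
  push push: 2
  push stone: 2
6 duplicate windows → 18 − 6 = 12 distinct.

12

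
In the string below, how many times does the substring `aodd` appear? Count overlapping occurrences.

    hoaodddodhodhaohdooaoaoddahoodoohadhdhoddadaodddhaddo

Sliding a length-4 window over the 53 characters (50 positions):
  position 3–6: aodd
  position 22–25: aodd
  position 44–47: aodd

3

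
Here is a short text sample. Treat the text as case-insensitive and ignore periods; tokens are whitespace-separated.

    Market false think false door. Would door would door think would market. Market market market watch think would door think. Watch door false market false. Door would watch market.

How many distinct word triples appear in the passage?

29 tokens → 27 trigram windows in total.
Repeated trigrams (each contributes count−1 duplicates):
  door would door: 2
  false door would: 2
  market market market: 2
  would door think: 2
4 duplicate windows → 27 − 4 = 23 distinct.

23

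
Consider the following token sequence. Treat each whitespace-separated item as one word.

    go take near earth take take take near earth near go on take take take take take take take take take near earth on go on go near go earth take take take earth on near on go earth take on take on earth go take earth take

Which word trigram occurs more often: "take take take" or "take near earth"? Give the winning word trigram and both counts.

"take take take" (9 vs 3)

"take take take": 9 occurrences
"take near earth": 3 occurrences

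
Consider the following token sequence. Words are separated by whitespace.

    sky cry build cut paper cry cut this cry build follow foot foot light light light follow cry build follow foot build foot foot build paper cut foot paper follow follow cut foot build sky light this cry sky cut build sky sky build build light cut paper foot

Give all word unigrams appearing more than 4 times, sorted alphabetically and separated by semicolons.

build; cry; cut; follow; foot; light; sky

Unigram counts meeting the condition (more than 4 times):
  build: 9
  cry: 5
  cut: 6
  follow: 5
  foot: 8
  light: 5
  sky: 5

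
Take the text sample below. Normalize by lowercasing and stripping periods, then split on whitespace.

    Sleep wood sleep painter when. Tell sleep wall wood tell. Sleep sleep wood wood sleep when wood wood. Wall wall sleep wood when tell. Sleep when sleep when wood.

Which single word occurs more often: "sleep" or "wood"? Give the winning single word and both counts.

"sleep" (9 vs 8)

"sleep": 9 occurrences
"wood": 8 occurrences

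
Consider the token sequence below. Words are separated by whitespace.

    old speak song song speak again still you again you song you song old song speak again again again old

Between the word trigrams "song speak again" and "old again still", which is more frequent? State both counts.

"song speak again": 2 occurrences
"old again still": 0 occurrences

"song speak again" (2 vs 0)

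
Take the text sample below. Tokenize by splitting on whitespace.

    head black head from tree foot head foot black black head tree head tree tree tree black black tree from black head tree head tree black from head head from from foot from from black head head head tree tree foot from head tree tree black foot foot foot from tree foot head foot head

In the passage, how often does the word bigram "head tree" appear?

Scanning the 54 overlapping bigram windows for "head tree":
  position 11–12: head tree
  position 13–14: head tree
  position 22–23: head tree
  position 24–25: head tree
  position 38–39: head tree
  position 43–44: head tree

6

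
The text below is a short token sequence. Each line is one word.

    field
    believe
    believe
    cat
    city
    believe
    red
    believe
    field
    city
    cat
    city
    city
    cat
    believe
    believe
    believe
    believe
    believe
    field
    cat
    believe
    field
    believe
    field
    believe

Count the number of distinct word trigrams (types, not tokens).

21

26 tokens → 24 trigram windows in total.
Repeated trigrams (each contributes count−1 duplicates):
  believe believe believe: 3
  believe field believe: 2
3 duplicate windows → 24 − 3 = 21 distinct.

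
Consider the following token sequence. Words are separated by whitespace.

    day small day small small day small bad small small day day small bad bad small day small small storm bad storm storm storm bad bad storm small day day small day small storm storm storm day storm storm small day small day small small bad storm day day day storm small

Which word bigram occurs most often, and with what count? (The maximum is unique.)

"day small", 9 times

Bigram frequencies (highest first):
  day small: 9
  small day: 8
  storm storm: 5
  small small: 4
  day day: 4
  small bad: 3
  … (8 more, each ≤ 3)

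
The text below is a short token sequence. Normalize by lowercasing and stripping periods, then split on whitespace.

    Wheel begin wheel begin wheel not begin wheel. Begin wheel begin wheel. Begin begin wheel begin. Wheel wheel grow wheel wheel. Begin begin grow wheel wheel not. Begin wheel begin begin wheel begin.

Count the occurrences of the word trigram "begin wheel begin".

Scanning the 31 overlapping trigram windows for "begin wheel begin":
  position 2–4: begin wheel begin
  position 7–9: begin wheel begin
  position 9–11: begin wheel begin
  position 11–13: begin wheel begin
  position 14–16: begin wheel begin
  position 28–30: begin wheel begin
  position 31–33: begin wheel begin

7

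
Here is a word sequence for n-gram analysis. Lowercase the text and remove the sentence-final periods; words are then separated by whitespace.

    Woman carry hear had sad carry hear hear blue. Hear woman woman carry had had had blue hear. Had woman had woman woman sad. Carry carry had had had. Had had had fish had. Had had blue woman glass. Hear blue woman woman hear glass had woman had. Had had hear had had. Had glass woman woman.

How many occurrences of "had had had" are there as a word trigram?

Scanning the 55 overlapping trigram windows for "had had had":
  position 14–16: had had had
  position 27–29: had had had
  position 28–30: had had had
  position 29–31: had had had
  position 30–32: had had had
  position 34–36: had had had
  position 48–50: had had had
  position 52–54: had had had

8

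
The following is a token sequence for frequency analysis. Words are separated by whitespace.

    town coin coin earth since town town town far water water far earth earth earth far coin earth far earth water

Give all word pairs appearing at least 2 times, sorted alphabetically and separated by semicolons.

coin earth; earth earth; earth far; far earth; town town

Bigram counts meeting the condition (at least 2 times):
  coin earth: 2
  earth earth: 2
  earth far: 2
  far earth: 2
  town town: 2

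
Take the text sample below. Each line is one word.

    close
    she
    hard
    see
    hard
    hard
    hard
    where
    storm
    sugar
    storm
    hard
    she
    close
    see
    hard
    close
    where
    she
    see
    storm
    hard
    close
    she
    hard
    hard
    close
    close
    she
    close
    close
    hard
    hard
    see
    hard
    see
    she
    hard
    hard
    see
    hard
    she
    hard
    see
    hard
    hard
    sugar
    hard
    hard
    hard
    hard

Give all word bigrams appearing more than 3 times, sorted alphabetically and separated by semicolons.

hard hard; hard see; see hard; she hard

Bigram counts meeting the condition (more than 3 times):
  hard hard: 9
  hard see: 5
  see hard: 5
  she hard: 4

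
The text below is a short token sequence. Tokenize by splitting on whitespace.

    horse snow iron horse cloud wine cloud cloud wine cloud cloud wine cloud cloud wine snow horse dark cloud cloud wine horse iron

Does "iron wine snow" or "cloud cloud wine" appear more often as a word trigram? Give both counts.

"cloud cloud wine" (4 vs 0)

"iron wine snow": 0 occurrences
"cloud cloud wine": 4 occurrences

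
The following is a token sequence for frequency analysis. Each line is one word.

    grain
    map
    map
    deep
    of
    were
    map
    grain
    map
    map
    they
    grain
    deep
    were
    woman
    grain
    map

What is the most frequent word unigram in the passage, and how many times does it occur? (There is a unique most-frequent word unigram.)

Unigram frequencies (highest first):
  map: 6
  grain: 4
  deep: 2
  were: 2
  of: 1
  they: 1
  … (1 more, each ≤ 1)

"map", 6 times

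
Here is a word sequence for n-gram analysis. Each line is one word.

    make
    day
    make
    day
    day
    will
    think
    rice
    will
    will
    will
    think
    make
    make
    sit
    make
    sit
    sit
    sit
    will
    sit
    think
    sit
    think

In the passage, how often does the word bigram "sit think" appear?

2

Scanning the 23 overlapping bigram windows for "sit think":
  position 21–22: sit think
  position 23–24: sit think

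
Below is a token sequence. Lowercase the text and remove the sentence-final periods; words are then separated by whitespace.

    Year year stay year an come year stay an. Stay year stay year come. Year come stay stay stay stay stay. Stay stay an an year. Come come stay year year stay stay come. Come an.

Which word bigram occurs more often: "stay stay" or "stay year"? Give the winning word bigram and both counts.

"stay stay" (7 vs 4)

"stay stay": 7 occurrences
"stay year": 4 occurrences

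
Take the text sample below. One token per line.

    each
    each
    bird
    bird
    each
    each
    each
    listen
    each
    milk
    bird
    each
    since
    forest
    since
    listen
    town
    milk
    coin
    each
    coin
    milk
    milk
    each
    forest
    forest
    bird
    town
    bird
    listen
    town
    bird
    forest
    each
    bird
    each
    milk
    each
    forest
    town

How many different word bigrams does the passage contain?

40 tokens → 39 bigram windows in total.
Repeated bigrams (each contributes count−1 duplicates):
  bird each: 3
  each each: 3
  each bird: 2
  each forest: 2
  each milk: 2
  listen town: 2
  milk each: 2
  town bird: 2
10 duplicate windows → 39 − 10 = 29 distinct.

29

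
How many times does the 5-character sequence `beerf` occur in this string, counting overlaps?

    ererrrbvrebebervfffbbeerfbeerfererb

Sliding a length-5 window over the 35 characters (31 positions):
  position 21–25: beerf
  position 26–30: beerf

2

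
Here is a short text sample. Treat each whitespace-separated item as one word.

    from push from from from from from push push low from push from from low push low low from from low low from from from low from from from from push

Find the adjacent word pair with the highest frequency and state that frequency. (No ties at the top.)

Bigram frequencies (highest first):
  from from: 11
  from push: 4
  low from: 4
  from low: 3
  push from: 2
  push low: 2
  … (3 more, each ≤ 2)

"from from", 11 times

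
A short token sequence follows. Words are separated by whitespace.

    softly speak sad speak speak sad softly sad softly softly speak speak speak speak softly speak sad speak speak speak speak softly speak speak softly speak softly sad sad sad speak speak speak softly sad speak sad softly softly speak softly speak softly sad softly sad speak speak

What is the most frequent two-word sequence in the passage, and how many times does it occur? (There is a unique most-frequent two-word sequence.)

"speak speak", 11 times

Bigram frequencies (highest first):
  speak speak: 11
  softly speak: 7
  speak softly: 7
  sad speak: 5
  softly sad: 5
  speak sad: 4
  … (3 more, each ≤ 4)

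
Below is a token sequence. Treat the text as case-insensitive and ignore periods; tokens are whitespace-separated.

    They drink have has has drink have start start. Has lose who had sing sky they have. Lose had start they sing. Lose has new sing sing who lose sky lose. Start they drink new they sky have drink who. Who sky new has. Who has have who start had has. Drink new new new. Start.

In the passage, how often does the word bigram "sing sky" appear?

Scanning the 55 overlapping bigram windows for "sing sky":
  position 14–15: sing sky

1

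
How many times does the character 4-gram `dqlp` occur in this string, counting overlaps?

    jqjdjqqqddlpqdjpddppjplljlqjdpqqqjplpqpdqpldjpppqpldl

Sliding a length-4 window over the 53 characters (50 positions):
  (no match at any position)

0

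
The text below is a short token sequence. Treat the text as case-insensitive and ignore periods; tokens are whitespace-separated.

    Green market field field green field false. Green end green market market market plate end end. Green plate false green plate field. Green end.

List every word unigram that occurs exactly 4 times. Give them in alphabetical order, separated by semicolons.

end; field; market

Unigram counts meeting the condition (exactly 4 times):
  end: 4
  field: 4
  market: 4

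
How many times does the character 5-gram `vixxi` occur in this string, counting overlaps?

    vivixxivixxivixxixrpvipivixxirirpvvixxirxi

Sliding a length-5 window over the 42 characters (38 positions):
  position 3–7: vixxi
  position 8–12: vixxi
  position 13–17: vixxi
  position 25–29: vixxi
  position 35–39: vixxi

5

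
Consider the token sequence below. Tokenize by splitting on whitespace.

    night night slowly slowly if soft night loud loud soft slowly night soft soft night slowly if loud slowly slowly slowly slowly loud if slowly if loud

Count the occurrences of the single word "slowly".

Scanning the 27 tokens for "slowly":
  position 3: slowly
  position 4: slowly
  position 11: slowly
  position 16: slowly
  position 19: slowly
  position 20: slowly
  position 21: slowly
  position 22: slowly
  position 25: slowly

9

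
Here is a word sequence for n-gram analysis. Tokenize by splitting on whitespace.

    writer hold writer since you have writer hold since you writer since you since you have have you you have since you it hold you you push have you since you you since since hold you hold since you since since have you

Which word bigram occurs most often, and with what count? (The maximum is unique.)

"since you", 7 times

Bigram frequencies (highest first):
  since you: 7
  you since: 4
  you have: 3
  have you: 3
  you you: 3
  writer hold: 2
  … (16 more, each ≤ 2)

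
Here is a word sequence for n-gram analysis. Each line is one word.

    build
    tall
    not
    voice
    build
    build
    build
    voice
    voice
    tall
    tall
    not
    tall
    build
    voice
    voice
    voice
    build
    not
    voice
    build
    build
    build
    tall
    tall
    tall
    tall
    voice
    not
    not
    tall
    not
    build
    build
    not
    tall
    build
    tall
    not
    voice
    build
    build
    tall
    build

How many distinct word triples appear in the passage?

31

44 tokens → 42 trigram windows in total.
Repeated trigrams (each contributes count−1 duplicates):
  not voice build: 3
  voice build build: 3
  build build build: 2
  build build tall: 2
  build tall not: 2
  build voice voice: 2
  not tall build: 2
  tall not voice: 2
  … (1 more repeated)
11 duplicate windows → 42 − 11 = 31 distinct.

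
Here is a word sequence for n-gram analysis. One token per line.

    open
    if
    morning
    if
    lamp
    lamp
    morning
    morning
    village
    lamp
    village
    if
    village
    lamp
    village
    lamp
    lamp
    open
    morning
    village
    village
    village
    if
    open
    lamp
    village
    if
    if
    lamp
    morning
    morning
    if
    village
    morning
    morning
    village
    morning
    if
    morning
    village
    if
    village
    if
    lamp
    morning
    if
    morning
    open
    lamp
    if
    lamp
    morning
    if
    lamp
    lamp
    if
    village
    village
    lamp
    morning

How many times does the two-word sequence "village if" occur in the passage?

Scanning the 59 overlapping bigram windows for "village if":
  position 11–12: village if
  position 22–23: village if
  position 26–27: village if
  position 40–41: village if
  position 42–43: village if

5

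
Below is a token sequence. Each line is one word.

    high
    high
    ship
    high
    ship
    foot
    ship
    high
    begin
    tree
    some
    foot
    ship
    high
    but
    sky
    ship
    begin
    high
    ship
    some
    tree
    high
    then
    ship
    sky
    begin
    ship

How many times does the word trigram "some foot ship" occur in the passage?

Scanning the 26 overlapping trigram windows for "some foot ship":
  position 11–13: some foot ship

1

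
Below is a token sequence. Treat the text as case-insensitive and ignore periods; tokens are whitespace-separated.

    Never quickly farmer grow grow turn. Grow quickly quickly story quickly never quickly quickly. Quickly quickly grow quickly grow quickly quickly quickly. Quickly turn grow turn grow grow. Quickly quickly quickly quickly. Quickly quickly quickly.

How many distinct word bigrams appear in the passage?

13

35 tokens → 34 bigram windows in total.
Repeated bigrams (each contributes count−1 duplicates):
  quickly quickly: 13
  grow quickly: 4
  turn grow: 3
  grow grow: 2
  grow turn: 2
  never quickly: 2
  quickly grow: 2
21 duplicate windows → 34 − 21 = 13 distinct.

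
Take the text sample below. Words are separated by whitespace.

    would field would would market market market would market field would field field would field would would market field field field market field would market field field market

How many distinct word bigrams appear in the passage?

28 tokens → 27 bigram windows in total.
Repeated bigrams (each contributes count−1 duplicates):
  field would: 5
  field field: 4
  market field: 4
  would market: 4
  would field: 3
  field market: 2
  market market: 2
  would would: 2
18 duplicate windows → 27 − 18 = 9 distinct.

9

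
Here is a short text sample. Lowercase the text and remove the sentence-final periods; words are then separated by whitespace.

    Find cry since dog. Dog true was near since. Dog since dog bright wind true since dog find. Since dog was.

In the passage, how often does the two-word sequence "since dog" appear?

5

Scanning the 20 overlapping bigram windows for "since dog":
  position 3–4: since dog
  position 9–10: since dog
  position 11–12: since dog
  position 16–17: since dog
  position 19–20: since dog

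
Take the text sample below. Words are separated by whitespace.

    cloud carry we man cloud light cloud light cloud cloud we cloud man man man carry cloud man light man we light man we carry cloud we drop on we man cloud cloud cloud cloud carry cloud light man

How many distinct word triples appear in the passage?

33

39 tokens → 37 trigram windows in total.
Repeated trigrams (each contributes count−1 duplicates):
  cloud cloud cloud: 2
  cloud light cloud: 2
  light man we: 2
  we man cloud: 2
4 duplicate windows → 37 − 4 = 33 distinct.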